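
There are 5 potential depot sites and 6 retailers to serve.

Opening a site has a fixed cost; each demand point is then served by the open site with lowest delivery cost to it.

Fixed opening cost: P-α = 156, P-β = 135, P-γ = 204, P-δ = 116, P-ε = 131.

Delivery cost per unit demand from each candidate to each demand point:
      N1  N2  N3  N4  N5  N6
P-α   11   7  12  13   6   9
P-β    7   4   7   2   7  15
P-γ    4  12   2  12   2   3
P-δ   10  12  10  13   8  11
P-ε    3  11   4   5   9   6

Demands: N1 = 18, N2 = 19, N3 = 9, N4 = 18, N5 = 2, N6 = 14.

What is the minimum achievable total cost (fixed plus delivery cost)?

566

Open {P-β, P-ε}: assign each demand point to its cheapest open site.
  N1→P-ε 18×3=54, N2→P-β 19×4=76, N3→P-ε 9×4=36, N4→P-β 18×2=36, N5→P-β 2×7=14, N6→P-ε 14×6=84
  delivery cost 300, fixed 266 → total 566.
Compare {P-β, P-γ}: delivery cost 248 + fixed 339 = 587.
Compare {P-ε}: delivery cost 491 + fixed 131 = 622.
Compare {P-β}: delivery cost 525 + fixed 135 = 660.
All other subsets cost ≥ 587. Minimum total cost: 566.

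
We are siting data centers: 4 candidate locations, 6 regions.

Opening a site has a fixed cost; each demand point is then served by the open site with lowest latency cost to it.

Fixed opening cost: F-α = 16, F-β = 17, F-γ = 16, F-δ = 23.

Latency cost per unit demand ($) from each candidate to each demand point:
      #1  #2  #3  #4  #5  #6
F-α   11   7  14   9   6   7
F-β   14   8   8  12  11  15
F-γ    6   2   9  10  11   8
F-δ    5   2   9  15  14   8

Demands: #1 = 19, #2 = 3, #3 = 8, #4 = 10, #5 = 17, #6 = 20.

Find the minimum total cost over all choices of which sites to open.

544

Open {F-α, F-δ}: assign each demand point to its cheapest open site.
  #1→F-δ 19×5=95, #2→F-δ 3×2=6, #3→F-δ 8×9=72, #4→F-α 10×9=90, #5→F-α 17×6=102, #6→F-α 20×7=140
  latency cost 505, fixed 39 → total 544.
Compare {F-α, F-β, F-δ}: latency cost 497 + fixed 56 = 553.
Compare {F-α, F-γ}: latency cost 524 + fixed 32 = 556.
Compare {F-α, F-γ, F-δ}: latency cost 505 + fixed 55 = 560.
All other subsets cost ≥ 553. Minimum total cost: 544.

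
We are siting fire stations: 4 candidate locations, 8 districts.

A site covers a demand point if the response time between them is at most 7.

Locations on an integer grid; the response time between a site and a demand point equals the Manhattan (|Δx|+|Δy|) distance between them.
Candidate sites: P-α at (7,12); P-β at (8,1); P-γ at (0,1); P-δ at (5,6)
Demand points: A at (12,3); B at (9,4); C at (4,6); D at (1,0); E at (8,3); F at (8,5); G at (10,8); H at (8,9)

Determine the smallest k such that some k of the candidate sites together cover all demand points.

Coverage sets (demand points within 7 of each site):
  P-α: {G, H}
  P-β: {A, B, E, F}
  P-γ: {D}
  P-δ: {B, C, E, F, G, H}
No 2 sites suffice: every size-2 union leaves at least one demand point uncovered.
But {P-β, P-γ, P-δ} covers everything, so the minimum is 3.

3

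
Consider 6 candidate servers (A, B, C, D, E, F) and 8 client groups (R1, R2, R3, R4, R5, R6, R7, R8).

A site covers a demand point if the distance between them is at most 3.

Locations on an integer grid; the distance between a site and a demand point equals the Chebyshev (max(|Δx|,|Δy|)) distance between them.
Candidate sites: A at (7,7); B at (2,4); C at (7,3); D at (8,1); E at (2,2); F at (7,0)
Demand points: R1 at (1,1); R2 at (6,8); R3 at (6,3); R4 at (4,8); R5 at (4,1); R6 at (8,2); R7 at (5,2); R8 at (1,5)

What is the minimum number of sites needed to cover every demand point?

Coverage sets (demand points within 3 of each site):
  A: {R2, R4}
  B: {R1, R5, R7, R8}
  C: {R3, R5, R6, R7}
  D: {R3, R6, R7}
  E: {R1, R5, R7, R8}
  F: {R3, R5, R6, R7}
No 2 sites suffice: every size-2 union leaves at least one demand point uncovered.
But {A, B, C} covers everything, so the minimum is 3.

3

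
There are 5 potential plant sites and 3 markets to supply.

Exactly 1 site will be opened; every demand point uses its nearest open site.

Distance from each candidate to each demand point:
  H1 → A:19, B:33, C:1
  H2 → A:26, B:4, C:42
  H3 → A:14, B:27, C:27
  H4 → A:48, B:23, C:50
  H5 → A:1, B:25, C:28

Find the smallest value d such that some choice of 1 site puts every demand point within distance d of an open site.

Open {H3}.
  Farthest demand point is B at distance 27 (to H3); all others are ≤ 27.
With {H5} the worst case is 28.
With {H1} the worst case is 33.
No size-1 selection achieves below 27.

27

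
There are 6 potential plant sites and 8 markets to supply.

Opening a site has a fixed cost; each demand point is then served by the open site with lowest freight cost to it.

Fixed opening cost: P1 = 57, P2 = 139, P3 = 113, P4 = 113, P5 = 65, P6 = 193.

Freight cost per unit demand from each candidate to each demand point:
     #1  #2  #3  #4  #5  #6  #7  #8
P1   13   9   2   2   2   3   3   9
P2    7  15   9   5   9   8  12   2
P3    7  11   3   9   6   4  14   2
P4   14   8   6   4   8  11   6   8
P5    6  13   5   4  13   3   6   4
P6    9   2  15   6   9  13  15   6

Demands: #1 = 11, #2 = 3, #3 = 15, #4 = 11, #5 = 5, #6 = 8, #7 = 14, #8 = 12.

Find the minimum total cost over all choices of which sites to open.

391

Open {P1, P5}: assign each demand point to its cheapest open site.
  #1→P5 11×6=66, #2→P1 3×9=27, #3→P1 15×2=30, #4→P1 11×2=22, #5→P1 5×2=10, #6→P1 8×3=24, #7→P1 14×3=42, #8→P5 12×4=48
  freight cost 269, fixed 122 → total 391.
Compare {P1, P3}: freight cost 256 + fixed 170 = 426.
Compare {P1, P2}: freight cost 256 + fixed 196 = 452.
Compare {P1}: freight cost 406 + fixed 57 = 463.
All other subsets cost ≥ 426. Minimum total cost: 391.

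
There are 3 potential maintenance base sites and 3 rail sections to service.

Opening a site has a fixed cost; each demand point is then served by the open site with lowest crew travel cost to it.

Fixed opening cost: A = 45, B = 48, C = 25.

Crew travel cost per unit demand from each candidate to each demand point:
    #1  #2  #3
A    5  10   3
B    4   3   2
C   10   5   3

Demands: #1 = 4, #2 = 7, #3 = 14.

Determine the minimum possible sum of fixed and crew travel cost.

113

Open {B}: assign each demand point to its cheapest open site.
  #1→B 4×4=16, #2→B 7×3=21, #3→B 14×2=28
  crew travel cost 65, fixed 48 → total 113.
Compare {B, C}: crew travel cost 65 + fixed 73 = 138.
Compare {C}: crew travel cost 117 + fixed 25 = 142.
Compare {A, B}: crew travel cost 65 + fixed 93 = 158.
All other subsets cost ≥ 138. Minimum total cost: 113.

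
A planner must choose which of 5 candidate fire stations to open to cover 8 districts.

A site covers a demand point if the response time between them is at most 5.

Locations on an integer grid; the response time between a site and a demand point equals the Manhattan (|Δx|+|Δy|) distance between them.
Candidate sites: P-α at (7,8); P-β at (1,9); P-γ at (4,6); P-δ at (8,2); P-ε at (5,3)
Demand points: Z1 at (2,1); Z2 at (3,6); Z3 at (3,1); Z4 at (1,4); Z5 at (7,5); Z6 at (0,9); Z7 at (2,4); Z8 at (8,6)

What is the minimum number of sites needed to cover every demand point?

Coverage sets (demand points within 5 of each site):
  P-α: {Z5, Z8}
  P-β: {Z2, Z4, Z6}
  P-γ: {Z2, Z4, Z5, Z7, Z8}
  P-δ: {Z5, Z8}
  P-ε: {Z1, Z2, Z3, Z4, Z5, Z7}
No 2 sites suffice: every size-2 union leaves at least one demand point uncovered.
But {P-α, P-β, P-ε} covers everything, so the minimum is 3.

3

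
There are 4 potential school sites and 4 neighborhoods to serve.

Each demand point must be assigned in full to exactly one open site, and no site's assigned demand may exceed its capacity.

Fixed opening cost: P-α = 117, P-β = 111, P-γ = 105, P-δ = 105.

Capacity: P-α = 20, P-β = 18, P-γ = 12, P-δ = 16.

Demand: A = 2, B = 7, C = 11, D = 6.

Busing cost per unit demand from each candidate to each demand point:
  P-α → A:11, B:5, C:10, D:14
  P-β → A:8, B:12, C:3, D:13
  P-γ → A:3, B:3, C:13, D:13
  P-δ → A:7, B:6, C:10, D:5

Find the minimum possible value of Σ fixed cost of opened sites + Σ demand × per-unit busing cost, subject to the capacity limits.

335

Open {P-β, P-δ}; cheapest assignment that respects the capacities:
  P-β (cap 18, load 11): C — cost 11×3 = 33
  P-δ (cap 16, load 15): A, B, D — cost 2×7 + 7×6 + 6×5 = 86
  Shipping 119, fixed 216 → total 335.
  Any other capacity-feasible assignment to {P-β, P-δ} ships for at least 119.
Compare {P-β, P-γ}: its best feasible assignment gives total 354.
Compare {P-α, P-β}: its best feasible assignment gives total 396.
Every other set of open sites that can feasibly serve all demand totals ≥ 354 even under its best assignment. Minimum: 335.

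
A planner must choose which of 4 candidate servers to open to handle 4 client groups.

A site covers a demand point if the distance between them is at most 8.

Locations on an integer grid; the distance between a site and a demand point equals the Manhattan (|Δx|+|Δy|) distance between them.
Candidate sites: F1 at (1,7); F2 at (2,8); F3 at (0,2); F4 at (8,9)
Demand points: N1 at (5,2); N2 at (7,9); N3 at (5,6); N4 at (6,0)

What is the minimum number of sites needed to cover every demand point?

2

Coverage sets (demand points within 8 of each site):
  F1: {N2, N3}
  F2: {N2, N3}
  F3: {N1, N4}
  F4: {N2, N3}
No single site covers all 4 demand points.
But {F1, F3} covers everything, so the minimum is 2.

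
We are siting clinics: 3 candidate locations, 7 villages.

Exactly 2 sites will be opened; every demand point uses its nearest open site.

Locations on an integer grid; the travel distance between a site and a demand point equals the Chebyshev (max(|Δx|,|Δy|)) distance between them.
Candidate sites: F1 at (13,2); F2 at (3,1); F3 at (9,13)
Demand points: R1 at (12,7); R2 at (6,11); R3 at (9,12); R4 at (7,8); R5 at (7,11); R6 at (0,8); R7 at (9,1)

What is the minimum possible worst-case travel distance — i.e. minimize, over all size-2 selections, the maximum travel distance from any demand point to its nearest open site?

7

Open {F2, F3}.
  Farthest demand point is R6 at travel distance 7 (to F2); all others are ≤ 7.
With {F1, F3} the worst case is 9.
With {F1, F2} the worst case is 10.
No size-2 selection achieves below 7.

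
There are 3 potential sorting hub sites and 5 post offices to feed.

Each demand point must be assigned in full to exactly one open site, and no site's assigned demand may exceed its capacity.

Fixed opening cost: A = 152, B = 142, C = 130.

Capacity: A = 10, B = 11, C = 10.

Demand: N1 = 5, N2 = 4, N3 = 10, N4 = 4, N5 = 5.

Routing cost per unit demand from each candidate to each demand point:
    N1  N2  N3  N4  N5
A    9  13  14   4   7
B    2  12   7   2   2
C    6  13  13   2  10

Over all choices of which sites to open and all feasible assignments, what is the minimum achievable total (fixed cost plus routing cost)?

Open {A, B, C}; cheapest assignment that respects the capacities:
  A (cap 10, load 9): N2, N5 — cost 4×13 + 5×7 = 87
  B (cap 11, load 10): N3 — cost 10×7 = 70
  C (cap 10, load 9): N1, N4 — cost 5×6 + 4×2 = 38
  Shipping 195, fixed 424 → total 619.
  Any other capacity-feasible assignment to {A, B, C} ships for at least 195.
Total demand is 28 and no other set of sites has combined capacity ≥ 28, so {A, B, C} is the only feasible choice of open sites. Minimum: 619.

619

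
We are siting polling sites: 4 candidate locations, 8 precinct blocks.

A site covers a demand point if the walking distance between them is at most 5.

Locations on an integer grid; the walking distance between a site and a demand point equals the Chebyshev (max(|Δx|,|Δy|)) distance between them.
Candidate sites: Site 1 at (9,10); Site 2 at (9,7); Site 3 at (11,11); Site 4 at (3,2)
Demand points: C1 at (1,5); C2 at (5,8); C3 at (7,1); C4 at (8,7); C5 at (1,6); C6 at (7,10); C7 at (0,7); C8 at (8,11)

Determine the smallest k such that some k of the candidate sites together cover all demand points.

2

Coverage sets (demand points within 5 of each site):
  Site 1: {C2, C4, C6, C8}
  Site 2: {C2, C4, C6, C8}
  Site 3: {C4, C6, C8}
  Site 4: {C1, C3, C4, C5, C7}
No single site covers all 8 demand points.
But {Site 1, Site 4} covers everything, so the minimum is 2.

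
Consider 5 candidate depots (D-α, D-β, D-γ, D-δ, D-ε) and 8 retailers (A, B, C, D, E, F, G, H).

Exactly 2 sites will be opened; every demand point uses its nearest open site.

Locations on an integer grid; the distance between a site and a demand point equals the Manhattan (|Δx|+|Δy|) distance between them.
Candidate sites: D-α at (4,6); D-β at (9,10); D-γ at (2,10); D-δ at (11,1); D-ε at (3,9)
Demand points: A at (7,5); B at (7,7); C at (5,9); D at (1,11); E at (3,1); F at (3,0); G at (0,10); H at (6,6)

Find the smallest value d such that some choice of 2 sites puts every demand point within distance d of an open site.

Open {D-α, D-γ}.
  Farthest demand point is F at distance 7 (to D-α); all others are ≤ 7.
With {D-α, D-ε} the worst case is 7.
With {D-α, D-β} the worst case is 8.
No size-2 selection achieves below 7.

7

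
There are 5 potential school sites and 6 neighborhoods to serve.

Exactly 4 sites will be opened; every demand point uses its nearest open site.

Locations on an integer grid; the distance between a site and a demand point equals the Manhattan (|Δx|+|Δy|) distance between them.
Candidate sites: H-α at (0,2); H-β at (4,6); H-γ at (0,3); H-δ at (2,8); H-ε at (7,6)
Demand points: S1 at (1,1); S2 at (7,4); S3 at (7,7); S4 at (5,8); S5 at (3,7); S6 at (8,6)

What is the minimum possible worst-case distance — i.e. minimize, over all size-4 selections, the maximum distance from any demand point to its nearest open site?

Open {H-α, H-β, H-γ, H-ε}.
  Farthest demand point is S4 at distance 3 (to H-β); all others are ≤ 3.
With {H-α, H-β, H-δ, H-ε} the worst case is 3.
With {H-α, H-γ, H-δ, H-ε} the worst case is 3.
No size-4 selection achieves below 3.

3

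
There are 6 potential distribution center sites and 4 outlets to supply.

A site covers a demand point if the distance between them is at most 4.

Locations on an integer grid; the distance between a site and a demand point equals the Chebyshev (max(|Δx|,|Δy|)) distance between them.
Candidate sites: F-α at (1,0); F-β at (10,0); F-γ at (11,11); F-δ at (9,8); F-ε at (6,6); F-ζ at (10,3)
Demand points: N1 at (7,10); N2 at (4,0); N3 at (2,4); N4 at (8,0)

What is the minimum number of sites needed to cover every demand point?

3

Coverage sets (demand points within 4 of each site):
  F-α: {N2, N3}
  F-β: {N4}
  F-γ: {N1}
  F-δ: {N1}
  F-ε: {N1, N3}
  F-ζ: {N4}
No 2 sites suffice: every size-2 union leaves at least one demand point uncovered.
But {F-α, F-β, F-γ} covers everything, so the minimum is 3.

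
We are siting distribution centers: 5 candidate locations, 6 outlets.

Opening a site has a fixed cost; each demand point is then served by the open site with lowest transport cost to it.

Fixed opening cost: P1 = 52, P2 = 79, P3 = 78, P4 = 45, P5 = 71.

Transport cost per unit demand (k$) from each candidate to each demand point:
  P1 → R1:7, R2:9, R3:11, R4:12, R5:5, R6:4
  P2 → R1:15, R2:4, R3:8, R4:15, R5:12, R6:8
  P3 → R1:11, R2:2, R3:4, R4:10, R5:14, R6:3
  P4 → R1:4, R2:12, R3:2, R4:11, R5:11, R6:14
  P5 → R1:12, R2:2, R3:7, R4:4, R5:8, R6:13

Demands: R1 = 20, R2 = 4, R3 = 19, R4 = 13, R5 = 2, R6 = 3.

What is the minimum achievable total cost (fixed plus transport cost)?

349

Open {P4, P5}: assign each demand point to its cheapest open site.
  R1→P4 20×4=80, R2→P5 4×2=8, R3→P4 19×2=38, R4→P5 13×4=52, R5→P5 2×8=16, R6→P5 3×13=39
  transport cost 233, fixed 116 → total 349.
Compare {P1, P4, P5}: transport cost 200 + fixed 168 = 368.
Compare {P3, P4, P5}: transport cost 203 + fixed 194 = 397.
Compare {P3, P4}: transport cost 287 + fixed 123 = 410.
All other subsets cost ≥ 368. Minimum total cost: 349.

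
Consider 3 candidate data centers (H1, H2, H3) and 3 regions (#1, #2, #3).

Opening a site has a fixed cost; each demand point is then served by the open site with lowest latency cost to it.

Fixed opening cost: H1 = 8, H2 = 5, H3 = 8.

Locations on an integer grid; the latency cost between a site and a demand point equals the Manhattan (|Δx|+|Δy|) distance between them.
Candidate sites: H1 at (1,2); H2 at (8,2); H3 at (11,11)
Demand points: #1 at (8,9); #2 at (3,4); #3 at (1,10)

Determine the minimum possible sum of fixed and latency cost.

32

Open {H1, H2}: assign each demand point to its cheapest open site.
  #1→H2 7, #2→H1 4, #3→H1 8
  latency cost 19, fixed 13 → total 32.
Compare {H1, H3}: latency cost 17 + fixed 16 = 33.
Compare {H1}: latency cost 26 + fixed 8 = 34.
Compare {H2}: latency cost 29 + fixed 5 = 34.
All other subsets cost ≥ 33. Minimum total cost: 32.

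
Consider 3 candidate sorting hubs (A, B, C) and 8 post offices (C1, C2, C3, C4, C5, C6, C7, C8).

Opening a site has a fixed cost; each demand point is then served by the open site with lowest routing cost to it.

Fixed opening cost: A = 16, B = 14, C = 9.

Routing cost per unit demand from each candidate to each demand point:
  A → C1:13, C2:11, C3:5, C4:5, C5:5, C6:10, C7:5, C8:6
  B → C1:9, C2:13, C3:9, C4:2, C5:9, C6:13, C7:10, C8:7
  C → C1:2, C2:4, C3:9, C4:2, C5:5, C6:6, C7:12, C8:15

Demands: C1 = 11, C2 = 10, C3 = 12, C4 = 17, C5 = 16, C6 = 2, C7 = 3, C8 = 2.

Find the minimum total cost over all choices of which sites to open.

Open {A, C}: assign each demand point to its cheapest open site.
  C1→C 11×2=22, C2→C 10×4=40, C3→A 12×5=60, C4→C 17×2=34, C5→A 16×5=80, C6→C 2×6=12, C7→A 3×5=15, C8→A 2×6=12
  routing cost 275, fixed 25 → total 300.
Compare {A, B, C}: routing cost 275 + fixed 39 = 314.
Compare {B, C}: routing cost 340 + fixed 23 = 363.
Compare {C}: routing cost 362 + fixed 9 = 371.
All other subsets cost ≥ 314. Minimum total cost: 300.

300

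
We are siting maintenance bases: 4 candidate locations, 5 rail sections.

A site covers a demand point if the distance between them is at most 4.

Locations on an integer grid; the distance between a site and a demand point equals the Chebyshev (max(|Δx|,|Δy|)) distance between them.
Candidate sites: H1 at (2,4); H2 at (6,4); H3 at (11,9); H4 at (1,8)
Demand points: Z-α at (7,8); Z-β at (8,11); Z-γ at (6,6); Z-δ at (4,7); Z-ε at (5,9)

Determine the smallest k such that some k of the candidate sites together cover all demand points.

3

Coverage sets (demand points within 4 of each site):
  H1: {Z-γ, Z-δ}
  H2: {Z-α, Z-γ, Z-δ}
  H3: {Z-α, Z-β}
  H4: {Z-δ, Z-ε}
No 2 sites suffice: every size-2 union leaves at least one demand point uncovered.
But {H1, H3, H4} covers everything, so the minimum is 3.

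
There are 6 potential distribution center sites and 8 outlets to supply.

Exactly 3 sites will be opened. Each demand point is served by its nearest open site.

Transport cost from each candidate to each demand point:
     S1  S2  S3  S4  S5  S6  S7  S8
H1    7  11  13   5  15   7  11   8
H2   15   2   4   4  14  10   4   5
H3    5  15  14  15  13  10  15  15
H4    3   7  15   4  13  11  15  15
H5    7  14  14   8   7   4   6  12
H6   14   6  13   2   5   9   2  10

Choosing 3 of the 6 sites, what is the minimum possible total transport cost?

Open {H2, H5, H6}.
  S1→H5 7, S2→H2 2, S3→H2 4, S4→H6 2, S5→H6 5, S6→H5 4, S7→H6 2, S8→H2 5  ⇒ total 31.
Compare {H2, H4, H6}: total 32.
Compare {H2, H4, H5}: total 33.
No size-3 selection does better; minimum is 31.

31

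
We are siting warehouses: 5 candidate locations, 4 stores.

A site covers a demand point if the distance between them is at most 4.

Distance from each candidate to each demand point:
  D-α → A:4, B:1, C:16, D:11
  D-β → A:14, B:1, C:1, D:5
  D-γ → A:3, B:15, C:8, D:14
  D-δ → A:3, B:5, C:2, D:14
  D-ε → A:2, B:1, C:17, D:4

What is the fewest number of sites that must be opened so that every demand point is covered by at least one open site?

2

Coverage sets (demand points within 4 of each site):
  D-α: {A, B}
  D-β: {B, C}
  D-γ: {A}
  D-δ: {A, C}
  D-ε: {A, B, D}
No single site covers all 4 demand points.
But {D-β, D-ε} covers everything, so the minimum is 2.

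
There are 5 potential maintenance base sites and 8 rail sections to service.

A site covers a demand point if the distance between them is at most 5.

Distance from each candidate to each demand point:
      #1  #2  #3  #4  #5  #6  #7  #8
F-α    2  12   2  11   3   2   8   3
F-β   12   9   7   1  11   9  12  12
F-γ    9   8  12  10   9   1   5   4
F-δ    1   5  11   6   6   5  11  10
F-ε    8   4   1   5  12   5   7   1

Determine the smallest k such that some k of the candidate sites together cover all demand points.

3

Coverage sets (demand points within 5 of each site):
  F-α: {#1, #3, #5, #6, #8}
  F-β: {#4}
  F-γ: {#6, #7, #8}
  F-δ: {#1, #2, #6}
  F-ε: {#2, #3, #4, #6, #8}
No 2 sites suffice: every size-2 union leaves at least one demand point uncovered.
But {F-α, F-γ, F-ε} covers everything, so the minimum is 3.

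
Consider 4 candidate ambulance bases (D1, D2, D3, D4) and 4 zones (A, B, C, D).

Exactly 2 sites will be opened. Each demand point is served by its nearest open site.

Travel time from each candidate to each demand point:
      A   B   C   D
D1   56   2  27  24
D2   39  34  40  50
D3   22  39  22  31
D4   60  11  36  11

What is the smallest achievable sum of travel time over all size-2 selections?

66

Open {D3, D4}.
  A→D3 22, B→D4 11, C→D3 22, D→D4 11  ⇒ total 66.
Compare {D1, D3}: total 70.
Compare {D1, D2}: total 92.
No size-2 selection does better; minimum is 66.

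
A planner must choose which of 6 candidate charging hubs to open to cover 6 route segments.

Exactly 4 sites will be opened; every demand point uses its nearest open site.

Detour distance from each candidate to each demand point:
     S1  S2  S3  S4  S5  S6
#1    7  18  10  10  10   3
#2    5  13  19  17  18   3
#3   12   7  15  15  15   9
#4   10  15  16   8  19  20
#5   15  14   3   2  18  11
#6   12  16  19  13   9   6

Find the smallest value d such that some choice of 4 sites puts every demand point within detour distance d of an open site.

9

Open {#1, #3, #5, #6}.
  Farthest demand point is S5 at detour distance 9 (to #6); all others are ≤ 9.
With {#2, #3, #5, #6} the worst case is 9.
With {#1, #2, #3, #4} the worst case is 10.
No size-4 selection achieves below 9.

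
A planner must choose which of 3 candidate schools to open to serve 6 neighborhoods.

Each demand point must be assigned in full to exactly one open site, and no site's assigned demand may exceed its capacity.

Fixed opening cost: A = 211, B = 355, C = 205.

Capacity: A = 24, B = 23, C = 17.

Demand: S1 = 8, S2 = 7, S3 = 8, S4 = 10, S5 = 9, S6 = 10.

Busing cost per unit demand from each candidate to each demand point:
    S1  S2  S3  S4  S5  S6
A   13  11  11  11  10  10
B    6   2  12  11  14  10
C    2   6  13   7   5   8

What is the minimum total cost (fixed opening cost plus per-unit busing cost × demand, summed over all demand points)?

1144

Open {A, B, C}; cheapest assignment that respects the capacities:
  A (cap 24, load 18): S3, S4 — cost 8×11 + 10×11 = 198
  B (cap 23, load 17): S2, S6 — cost 7×2 + 10×10 = 114
  C (cap 17, load 17): S1, S5 — cost 8×2 + 9×5 = 61
  Shipping 373, fixed 771 → total 1144.
  Any other capacity-feasible assignment to {A, B, C} ships for at least 373.
Total demand is 52 and no other set of sites has combined capacity ≥ 52, so {A, B, C} is the only feasible choice of open sites. Minimum: 1144.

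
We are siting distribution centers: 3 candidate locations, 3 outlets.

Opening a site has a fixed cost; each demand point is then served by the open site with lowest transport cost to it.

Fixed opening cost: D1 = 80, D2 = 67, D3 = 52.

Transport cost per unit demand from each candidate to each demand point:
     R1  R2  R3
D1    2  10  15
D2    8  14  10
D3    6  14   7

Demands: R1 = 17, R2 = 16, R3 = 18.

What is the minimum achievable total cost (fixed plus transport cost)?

452

Open {D1, D3}: assign each demand point to its cheapest open site.
  R1→D1 17×2=34, R2→D1 16×10=160, R3→D3 18×7=126
  transport cost 320, fixed 132 → total 452.
Compare {D3}: transport cost 452 + fixed 52 = 504.
Compare {D1, D2, D3}: transport cost 320 + fixed 199 = 519.
Compare {D1, D2}: transport cost 374 + fixed 147 = 521.
All other subsets cost ≥ 504. Minimum total cost: 452.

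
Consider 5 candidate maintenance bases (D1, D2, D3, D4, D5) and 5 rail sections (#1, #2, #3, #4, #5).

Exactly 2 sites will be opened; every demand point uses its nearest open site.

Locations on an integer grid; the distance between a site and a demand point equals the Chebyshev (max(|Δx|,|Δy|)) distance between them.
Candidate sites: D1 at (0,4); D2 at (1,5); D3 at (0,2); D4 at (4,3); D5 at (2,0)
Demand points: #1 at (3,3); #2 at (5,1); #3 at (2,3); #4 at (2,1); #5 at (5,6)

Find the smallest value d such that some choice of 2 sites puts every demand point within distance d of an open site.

Open {D1, D4}.
  Farthest demand point is #5 at distance 3 (to D4); all others are ≤ 3.
With {D2, D4} the worst case is 3.
With {D3, D4} the worst case is 3.
No size-2 selection achieves below 3.

3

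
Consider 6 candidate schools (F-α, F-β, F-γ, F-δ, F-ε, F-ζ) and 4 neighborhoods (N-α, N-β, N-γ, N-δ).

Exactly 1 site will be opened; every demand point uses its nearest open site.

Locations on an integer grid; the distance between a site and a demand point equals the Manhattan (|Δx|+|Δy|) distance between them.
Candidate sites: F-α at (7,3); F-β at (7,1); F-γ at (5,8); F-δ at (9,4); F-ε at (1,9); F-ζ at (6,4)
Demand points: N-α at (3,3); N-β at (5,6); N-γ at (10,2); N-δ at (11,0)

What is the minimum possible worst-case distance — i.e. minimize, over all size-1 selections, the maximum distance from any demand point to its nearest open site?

Open {F-α}.
  Farthest demand point is N-δ at distance 7 (to F-α); all others are ≤ 7.
With {F-β} the worst case is 7.
With {F-δ} the worst case is 7.
No size-1 selection achieves below 7.

7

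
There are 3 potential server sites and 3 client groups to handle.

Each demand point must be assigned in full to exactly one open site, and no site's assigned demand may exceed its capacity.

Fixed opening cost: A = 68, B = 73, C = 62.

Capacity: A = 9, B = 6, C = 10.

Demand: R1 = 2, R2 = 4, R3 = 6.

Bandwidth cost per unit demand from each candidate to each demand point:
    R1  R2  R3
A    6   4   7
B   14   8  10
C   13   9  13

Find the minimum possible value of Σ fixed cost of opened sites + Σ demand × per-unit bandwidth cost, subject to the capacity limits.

Open {A, C}; cheapest assignment that respects the capacities:
  A (cap 9, load 8): R1, R3 — cost 2×6 + 6×7 = 54
  C (cap 10, load 4): R2 — cost 4×9 = 36
  Shipping 90, fixed 130 → total 220.
  Any other capacity-feasible assignment to {A, C} ships for at least 90.
Compare {A, B}: its best feasible assignment gives total 227.
Compare {B, C}: its best feasible assignment gives total 257.
Every other set of open sites that can feasibly serve all demand totals ≥ 227 even under its best assignment. Minimum: 220.

220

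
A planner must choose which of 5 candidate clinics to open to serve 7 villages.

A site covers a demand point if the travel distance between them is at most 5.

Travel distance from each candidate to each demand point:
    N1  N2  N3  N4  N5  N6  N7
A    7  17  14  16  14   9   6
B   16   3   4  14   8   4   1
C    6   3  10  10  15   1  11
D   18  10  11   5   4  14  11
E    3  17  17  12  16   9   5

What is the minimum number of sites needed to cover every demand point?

3

Coverage sets (demand points within 5 of each site):
  A: {}
  B: {N2, N3, N6, N7}
  C: {N2, N6}
  D: {N4, N5}
  E: {N1, N7}
No 2 sites suffice: every size-2 union leaves at least one demand point uncovered.
But {B, D, E} covers everything, so the minimum is 3.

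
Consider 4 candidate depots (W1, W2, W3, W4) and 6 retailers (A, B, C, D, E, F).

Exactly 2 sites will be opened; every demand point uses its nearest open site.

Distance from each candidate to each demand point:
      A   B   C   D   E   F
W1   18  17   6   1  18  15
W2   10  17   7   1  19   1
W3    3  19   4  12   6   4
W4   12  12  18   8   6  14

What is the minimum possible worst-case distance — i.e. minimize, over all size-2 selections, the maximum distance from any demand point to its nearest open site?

12

Open {W2, W4}.
  Farthest demand point is B at distance 12 (to W4); all others are ≤ 12.
With {W3, W4} the worst case is 12.
With {W1, W4} the worst case is 14.
No size-2 selection achieves below 12.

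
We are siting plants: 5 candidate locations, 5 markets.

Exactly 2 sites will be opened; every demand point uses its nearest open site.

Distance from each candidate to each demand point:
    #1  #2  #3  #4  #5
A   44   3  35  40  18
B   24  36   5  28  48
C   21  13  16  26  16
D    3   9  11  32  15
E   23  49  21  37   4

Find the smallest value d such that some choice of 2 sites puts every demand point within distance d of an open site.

Open {A, C}.
  Farthest demand point is #4 at distance 26 (to C); all others are ≤ 26.
With {B, C} the worst case is 26.
With {C, D} the worst case is 26.
No size-2 selection achieves below 26.

26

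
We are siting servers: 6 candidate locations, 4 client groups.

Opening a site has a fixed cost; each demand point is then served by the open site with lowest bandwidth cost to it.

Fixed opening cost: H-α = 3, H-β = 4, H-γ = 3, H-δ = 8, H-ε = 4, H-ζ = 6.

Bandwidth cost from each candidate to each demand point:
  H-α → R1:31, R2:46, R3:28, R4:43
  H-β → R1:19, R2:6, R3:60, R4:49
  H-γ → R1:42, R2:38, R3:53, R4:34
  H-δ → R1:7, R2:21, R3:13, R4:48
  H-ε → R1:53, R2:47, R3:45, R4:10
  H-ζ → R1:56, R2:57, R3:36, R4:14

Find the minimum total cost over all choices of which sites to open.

52

Open {H-β, H-δ, H-ε}: assign each demand point to its cheapest open site.
  R1→H-δ 7, R2→H-β 6, R3→H-δ 13, R4→H-ε 10
  bandwidth cost 36, fixed 16 → total 52.
Compare {H-α, H-β, H-δ, H-ε}: bandwidth cost 36 + fixed 19 = 55.
Compare {H-β, H-γ, H-δ, H-ε}: bandwidth cost 36 + fixed 19 = 55.
Compare {H-β, H-δ, H-ζ}: bandwidth cost 40 + fixed 18 = 58.
All other subsets cost ≥ 55. Minimum total cost: 52.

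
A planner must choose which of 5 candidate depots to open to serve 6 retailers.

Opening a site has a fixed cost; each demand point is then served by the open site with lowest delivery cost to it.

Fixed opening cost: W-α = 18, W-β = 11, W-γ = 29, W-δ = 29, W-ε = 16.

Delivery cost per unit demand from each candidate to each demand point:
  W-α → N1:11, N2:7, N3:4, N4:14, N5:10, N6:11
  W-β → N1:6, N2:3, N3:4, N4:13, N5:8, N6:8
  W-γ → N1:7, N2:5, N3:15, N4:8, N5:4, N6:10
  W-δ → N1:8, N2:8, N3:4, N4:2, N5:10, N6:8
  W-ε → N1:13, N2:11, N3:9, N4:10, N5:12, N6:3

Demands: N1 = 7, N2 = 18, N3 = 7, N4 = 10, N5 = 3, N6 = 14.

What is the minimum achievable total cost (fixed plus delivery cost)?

266

Open {W-β, W-δ, W-ε}: assign each demand point to its cheapest open site.
  N1→W-β 7×6=42, N2→W-β 18×3=54, N3→W-β 7×4=28, N4→W-δ 10×2=20, N5→W-β 3×8=24, N6→W-ε 14×3=42
  delivery cost 210, fixed 56 → total 266.
Compare {W-β, W-γ, W-δ, W-ε}: delivery cost 198 + fixed 85 = 283.
Compare {W-α, W-β, W-δ, W-ε}: delivery cost 210 + fixed 74 = 284.
Compare {W-α, W-β, W-γ, W-δ, W-ε}: delivery cost 198 + fixed 103 = 301.
All other subsets cost ≥ 283. Minimum total cost: 266.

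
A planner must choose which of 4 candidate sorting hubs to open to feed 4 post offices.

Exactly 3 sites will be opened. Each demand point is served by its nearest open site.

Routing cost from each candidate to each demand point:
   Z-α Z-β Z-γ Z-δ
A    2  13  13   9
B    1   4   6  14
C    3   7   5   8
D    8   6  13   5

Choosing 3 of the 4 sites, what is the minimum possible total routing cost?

15

Open {B, C, D}.
  Z-α→B 1, Z-β→B 4, Z-γ→C 5, Z-δ→D 5  ⇒ total 15.
Compare {A, B, D}: total 16.
Compare {A, B, C}: total 18.
No size-3 selection does better; minimum is 15.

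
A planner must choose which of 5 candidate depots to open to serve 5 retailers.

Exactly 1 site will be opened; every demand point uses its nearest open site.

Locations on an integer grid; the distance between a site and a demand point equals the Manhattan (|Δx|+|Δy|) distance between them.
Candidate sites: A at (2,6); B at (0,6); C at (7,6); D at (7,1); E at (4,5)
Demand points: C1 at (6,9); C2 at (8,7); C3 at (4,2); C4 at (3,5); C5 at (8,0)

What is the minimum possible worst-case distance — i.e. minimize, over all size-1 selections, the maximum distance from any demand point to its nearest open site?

7

Open {C}.
  Farthest demand point is C3 at distance 7 (to C); all others are ≤ 7.
With {D} the worst case is 9.
With {E} the worst case is 9.
No size-1 selection achieves below 7.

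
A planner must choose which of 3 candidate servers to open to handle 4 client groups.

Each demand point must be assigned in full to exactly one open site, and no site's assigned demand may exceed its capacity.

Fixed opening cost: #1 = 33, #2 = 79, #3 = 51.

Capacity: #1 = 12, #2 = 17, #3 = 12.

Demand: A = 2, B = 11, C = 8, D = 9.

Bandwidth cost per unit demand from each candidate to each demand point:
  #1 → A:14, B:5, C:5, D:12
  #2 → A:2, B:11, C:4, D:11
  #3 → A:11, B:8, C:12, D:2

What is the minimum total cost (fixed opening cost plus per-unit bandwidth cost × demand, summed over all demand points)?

Open {#1, #2, #3}; cheapest assignment that respects the capacities:
  #1 (cap 12, load 11): B — cost 11×5 = 55
  #2 (cap 17, load 10): A, C — cost 2×2 + 8×4 = 36
  #3 (cap 12, load 9): D — cost 9×2 = 18
  Shipping 109, fixed 163 → total 272.
  Any other capacity-feasible assignment to {#1, #2, #3} ships for at least 109.
Total demand is 30 and no other set of sites has combined capacity ≥ 30, so {#1, #2, #3} is the only feasible choice of open sites. Minimum: 272.

272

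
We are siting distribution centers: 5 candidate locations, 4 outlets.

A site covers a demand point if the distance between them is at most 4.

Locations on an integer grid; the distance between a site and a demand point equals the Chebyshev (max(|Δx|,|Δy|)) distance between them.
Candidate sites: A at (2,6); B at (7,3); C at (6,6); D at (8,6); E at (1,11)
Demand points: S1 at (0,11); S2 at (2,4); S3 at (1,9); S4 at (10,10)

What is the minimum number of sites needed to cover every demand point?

Coverage sets (demand points within 4 of each site):
  A: {S2, S3}
  B: {}
  C: {S2, S4}
  D: {S4}
  E: {S1, S3}
No single site covers all 4 demand points.
But {C, E} covers everything, so the minimum is 2.

2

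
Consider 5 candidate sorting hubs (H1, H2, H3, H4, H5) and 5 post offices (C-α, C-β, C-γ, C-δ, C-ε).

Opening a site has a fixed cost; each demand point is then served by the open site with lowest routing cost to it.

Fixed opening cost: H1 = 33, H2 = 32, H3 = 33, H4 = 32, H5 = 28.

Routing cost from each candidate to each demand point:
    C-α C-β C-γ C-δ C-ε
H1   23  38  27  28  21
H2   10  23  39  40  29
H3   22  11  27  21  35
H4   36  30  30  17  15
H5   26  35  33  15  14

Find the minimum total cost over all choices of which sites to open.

Open {H3}: assign each demand point to its cheapest open site.
  C-α→H3 22, C-β→H3 11, C-γ→H3 27, C-δ→H3 21, C-ε→H3 35
  routing cost 116, fixed 33 → total 149.
Compare {H3, H5}: routing cost 89 + fixed 61 = 150.
Compare {H5}: routing cost 123 + fixed 28 = 151.
Compare {H2, H5}: routing cost 95 + fixed 60 = 155.
All other subsets cost ≥ 150. Minimum total cost: 149.

149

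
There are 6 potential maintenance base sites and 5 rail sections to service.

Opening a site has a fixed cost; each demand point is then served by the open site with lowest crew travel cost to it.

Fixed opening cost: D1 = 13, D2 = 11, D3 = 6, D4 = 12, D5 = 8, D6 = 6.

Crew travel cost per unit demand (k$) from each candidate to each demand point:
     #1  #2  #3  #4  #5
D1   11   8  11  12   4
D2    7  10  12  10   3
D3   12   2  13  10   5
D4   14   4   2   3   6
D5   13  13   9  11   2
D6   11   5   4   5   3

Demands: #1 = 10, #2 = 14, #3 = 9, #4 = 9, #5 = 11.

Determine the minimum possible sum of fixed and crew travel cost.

202

Open {D2, D3, D4, D5}: assign each demand point to its cheapest open site.
  #1→D2 10×7=70, #2→D3 14×2=28, #3→D4 9×2=18, #4→D4 9×3=27, #5→D5 11×2=22
  crew travel cost 165, fixed 37 → total 202.
Compare {D2, D3, D4}: crew travel cost 176 + fixed 29 = 205.
Compare {D2, D3, D4, D5, D6}: crew travel cost 165 + fixed 43 = 208.
Compare {D2, D3, D4, D6}: crew travel cost 176 + fixed 35 = 211.
All other subsets cost ≥ 205. Minimum total cost: 202.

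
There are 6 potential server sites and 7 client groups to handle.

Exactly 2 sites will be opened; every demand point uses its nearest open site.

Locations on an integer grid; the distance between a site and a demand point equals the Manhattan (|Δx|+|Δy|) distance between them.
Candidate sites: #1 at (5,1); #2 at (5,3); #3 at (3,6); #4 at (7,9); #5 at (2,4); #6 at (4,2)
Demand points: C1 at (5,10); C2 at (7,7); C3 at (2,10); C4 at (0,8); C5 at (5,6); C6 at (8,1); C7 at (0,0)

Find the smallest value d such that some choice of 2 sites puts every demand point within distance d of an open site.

Open {#1, #3}.
  Farthest demand point is C1 at distance 6 (to #3); all others are ≤ 6.
With {#3, #6} the worst case is 6.
With {#2, #5} the worst case is 7.
No size-2 selection achieves below 6.

6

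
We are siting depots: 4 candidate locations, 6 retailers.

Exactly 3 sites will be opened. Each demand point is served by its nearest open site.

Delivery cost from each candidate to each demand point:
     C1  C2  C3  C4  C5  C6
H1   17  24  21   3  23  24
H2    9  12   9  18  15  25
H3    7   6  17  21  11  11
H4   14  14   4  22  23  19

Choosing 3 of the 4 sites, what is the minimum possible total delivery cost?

42

Open {H1, H3, H4}.
  C1→H3 7, C2→H3 6, C3→H4 4, C4→H1 3, C5→H3 11, C6→H3 11  ⇒ total 42.
Compare {H1, H2, H3}: total 47.
Compare {H2, H3, H4}: total 57.
No size-3 selection does better; minimum is 42.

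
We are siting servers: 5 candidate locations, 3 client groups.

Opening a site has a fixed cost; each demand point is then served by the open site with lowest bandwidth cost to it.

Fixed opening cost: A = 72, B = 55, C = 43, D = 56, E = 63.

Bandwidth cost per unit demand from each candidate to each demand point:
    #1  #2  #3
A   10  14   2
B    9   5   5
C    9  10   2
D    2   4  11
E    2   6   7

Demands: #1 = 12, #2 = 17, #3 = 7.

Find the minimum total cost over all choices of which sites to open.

Open {C, D}: assign each demand point to its cheapest open site.
  #1→D 12×2=24, #2→D 17×4=68, #3→C 7×2=14
  bandwidth cost 106, fixed 99 → total 205.
Compare {D}: bandwidth cost 169 + fixed 56 = 225.
Compare {A, D}: bandwidth cost 106 + fixed 128 = 234.
Compare {E}: bandwidth cost 175 + fixed 63 = 238.
All other subsets cost ≥ 225. Minimum total cost: 205.

205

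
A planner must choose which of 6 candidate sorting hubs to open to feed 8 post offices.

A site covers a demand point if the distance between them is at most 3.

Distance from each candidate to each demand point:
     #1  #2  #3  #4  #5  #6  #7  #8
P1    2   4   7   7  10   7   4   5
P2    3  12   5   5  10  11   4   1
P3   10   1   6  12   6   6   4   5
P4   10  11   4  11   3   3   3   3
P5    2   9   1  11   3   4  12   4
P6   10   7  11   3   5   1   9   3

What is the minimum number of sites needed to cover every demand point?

4

Coverage sets (demand points within 3 of each site):
  P1: {#1}
  P2: {#1, #8}
  P3: {#2}
  P4: {#5, #6, #7, #8}
  P5: {#1, #3, #5}
  P6: {#4, #6, #8}
No 3 sites suffice: every size-3 union leaves at least one demand point uncovered.
But {P3, P4, P5, P6} covers everything, so the minimum is 4.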